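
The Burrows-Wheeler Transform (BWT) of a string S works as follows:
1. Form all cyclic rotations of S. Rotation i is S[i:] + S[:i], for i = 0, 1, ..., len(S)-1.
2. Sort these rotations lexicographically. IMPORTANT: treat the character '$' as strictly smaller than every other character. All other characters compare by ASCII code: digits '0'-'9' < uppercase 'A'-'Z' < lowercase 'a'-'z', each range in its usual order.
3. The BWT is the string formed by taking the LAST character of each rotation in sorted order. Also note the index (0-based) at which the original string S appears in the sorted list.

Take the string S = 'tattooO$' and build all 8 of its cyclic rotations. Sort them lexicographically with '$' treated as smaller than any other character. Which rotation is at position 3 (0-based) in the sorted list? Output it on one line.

All 8 rotations (rotation i = S[i:]+S[:i]):
  rot[0] = tattooO$
  rot[1] = attooO$t
  rot[2] = ttooO$ta
  rot[3] = tooO$tat
  rot[4] = ooO$tatt
  rot[5] = oO$tatto
  rot[6] = O$tattoo
  rot[7] = $tattooO
Sorted (with $ < everything):
  sorted[0] = $tattooO
  sorted[1] = O$tattoo
  sorted[2] = attooO$t
  sorted[3] = oO$tatto
  sorted[4] = ooO$tatt
  sorted[5] = tattooO$
  sorted[6] = tooO$tat
  sorted[7] = ttooO$ta
sorted[3] = oO$tatto

Answer: oO$tatto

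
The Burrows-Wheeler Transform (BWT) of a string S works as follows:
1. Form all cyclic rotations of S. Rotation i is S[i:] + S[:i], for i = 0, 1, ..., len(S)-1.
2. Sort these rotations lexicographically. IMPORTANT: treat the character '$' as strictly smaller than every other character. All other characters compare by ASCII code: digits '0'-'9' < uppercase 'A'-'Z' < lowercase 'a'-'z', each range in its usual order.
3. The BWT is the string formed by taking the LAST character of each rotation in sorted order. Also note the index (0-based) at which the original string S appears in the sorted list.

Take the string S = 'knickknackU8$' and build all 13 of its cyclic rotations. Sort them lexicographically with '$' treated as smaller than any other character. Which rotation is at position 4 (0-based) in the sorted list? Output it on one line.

Answer: ckU8$knickkna

Derivation:
All 13 rotations (rotation i = S[i:]+S[:i]):
  rot[0] = knickknackU8$
  rot[1] = nickknackU8$k
  rot[2] = ickknackU8$kn
  rot[3] = ckknackU8$kni
  rot[4] = kknackU8$knic
  rot[5] = knackU8$knick
  rot[6] = nackU8$knickk
  rot[7] = ackU8$knickkn
  rot[8] = ckU8$knickkna
  rot[9] = kU8$knickknac
  rot[10] = U8$knickknack
  rot[11] = 8$knickknackU
  rot[12] = $knickknackU8
Sorted (with $ < everything):
  sorted[0] = $knickknackU8
  sorted[1] = 8$knickknackU
  sorted[2] = U8$knickknack
  sorted[3] = ackU8$knickkn
  sorted[4] = ckU8$knickkna
  sorted[5] = ckknackU8$kni
  sorted[6] = ickknackU8$kn
  sorted[7] = kU8$knickknac
  sorted[8] = kknackU8$knic
  sorted[9] = knackU8$knick
  sorted[10] = knickknackU8$
  sorted[11] = nackU8$knickk
  sorted[12] = nickknackU8$k
sorted[4] = ckU8$knickkna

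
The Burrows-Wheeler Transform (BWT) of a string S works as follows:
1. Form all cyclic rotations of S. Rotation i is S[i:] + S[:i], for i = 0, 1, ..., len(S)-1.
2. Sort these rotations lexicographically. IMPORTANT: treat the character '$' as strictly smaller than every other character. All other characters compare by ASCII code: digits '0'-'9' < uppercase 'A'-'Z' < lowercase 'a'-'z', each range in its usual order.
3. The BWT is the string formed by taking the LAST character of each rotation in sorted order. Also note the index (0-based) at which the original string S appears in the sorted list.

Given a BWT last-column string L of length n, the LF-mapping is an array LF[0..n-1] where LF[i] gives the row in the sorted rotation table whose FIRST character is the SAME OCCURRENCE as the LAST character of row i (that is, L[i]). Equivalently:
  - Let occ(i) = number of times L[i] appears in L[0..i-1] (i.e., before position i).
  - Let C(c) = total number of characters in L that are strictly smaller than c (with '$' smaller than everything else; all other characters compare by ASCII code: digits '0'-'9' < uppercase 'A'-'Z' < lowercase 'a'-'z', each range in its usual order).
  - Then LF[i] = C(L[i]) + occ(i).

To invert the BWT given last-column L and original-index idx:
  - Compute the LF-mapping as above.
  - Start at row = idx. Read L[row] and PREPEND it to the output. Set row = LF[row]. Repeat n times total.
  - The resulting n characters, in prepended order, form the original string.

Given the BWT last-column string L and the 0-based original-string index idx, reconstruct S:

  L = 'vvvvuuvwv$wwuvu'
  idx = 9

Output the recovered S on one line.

LF mapping: 5 6 7 8 1 2 9 12 10 0 13 14 3 11 4
Walk LF starting at row 9, prepending L[row]:
  step 1: row=9, L[9]='$', prepend. Next row=LF[9]=0
  step 2: row=0, L[0]='v', prepend. Next row=LF[0]=5
  step 3: row=5, L[5]='u', prepend. Next row=LF[5]=2
  step 4: row=2, L[2]='v', prepend. Next row=LF[2]=7
  step 5: row=7, L[7]='w', prepend. Next row=LF[7]=12
  step 6: row=12, L[12]='u', prepend. Next row=LF[12]=3
  step 7: row=3, L[3]='v', prepend. Next row=LF[3]=8
  step 8: row=8, L[8]='v', prepend. Next row=LF[8]=10
  step 9: row=10, L[10]='w', prepend. Next row=LF[10]=13
  step 10: row=13, L[13]='v', prepend. Next row=LF[13]=11
  step 11: row=11, L[11]='w', prepend. Next row=LF[11]=14
  step 12: row=14, L[14]='u', prepend. Next row=LF[14]=4
  step 13: row=4, L[4]='u', prepend. Next row=LF[4]=1
  step 14: row=1, L[1]='v', prepend. Next row=LF[1]=6
  step 15: row=6, L[6]='v', prepend. Next row=LF[6]=9
Reversed output: vvuuwvwvvuwvuv$

Answer: vvuuwvwvvuwvuv$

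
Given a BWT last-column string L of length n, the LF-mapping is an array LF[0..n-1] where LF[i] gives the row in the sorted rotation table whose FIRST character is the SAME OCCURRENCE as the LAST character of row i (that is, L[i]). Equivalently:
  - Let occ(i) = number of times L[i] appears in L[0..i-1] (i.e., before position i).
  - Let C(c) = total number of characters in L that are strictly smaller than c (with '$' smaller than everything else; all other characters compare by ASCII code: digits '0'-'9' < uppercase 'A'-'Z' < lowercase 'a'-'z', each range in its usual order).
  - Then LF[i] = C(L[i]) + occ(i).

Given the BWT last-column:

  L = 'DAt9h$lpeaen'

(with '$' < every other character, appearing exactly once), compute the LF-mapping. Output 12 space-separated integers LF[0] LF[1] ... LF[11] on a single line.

Answer: 3 2 11 1 7 0 8 10 5 4 6 9

Derivation:
Char counts: '$':1, '9':1, 'A':1, 'D':1, 'a':1, 'e':2, 'h':1, 'l':1, 'n':1, 'p':1, 't':1
C (first-col start): C('$')=0, C('9')=1, C('A')=2, C('D')=3, C('a')=4, C('e')=5, C('h')=7, C('l')=8, C('n')=9, C('p')=10, C('t')=11
L[0]='D': occ=0, LF[0]=C('D')+0=3+0=3
L[1]='A': occ=0, LF[1]=C('A')+0=2+0=2
L[2]='t': occ=0, LF[2]=C('t')+0=11+0=11
L[3]='9': occ=0, LF[3]=C('9')+0=1+0=1
L[4]='h': occ=0, LF[4]=C('h')+0=7+0=7
L[5]='$': occ=0, LF[5]=C('$')+0=0+0=0
L[6]='l': occ=0, LF[6]=C('l')+0=8+0=8
L[7]='p': occ=0, LF[7]=C('p')+0=10+0=10
L[8]='e': occ=0, LF[8]=C('e')+0=5+0=5
L[9]='a': occ=0, LF[9]=C('a')+0=4+0=4
L[10]='e': occ=1, LF[10]=C('e')+1=5+1=6
L[11]='n': occ=0, LF[11]=C('n')+0=9+0=9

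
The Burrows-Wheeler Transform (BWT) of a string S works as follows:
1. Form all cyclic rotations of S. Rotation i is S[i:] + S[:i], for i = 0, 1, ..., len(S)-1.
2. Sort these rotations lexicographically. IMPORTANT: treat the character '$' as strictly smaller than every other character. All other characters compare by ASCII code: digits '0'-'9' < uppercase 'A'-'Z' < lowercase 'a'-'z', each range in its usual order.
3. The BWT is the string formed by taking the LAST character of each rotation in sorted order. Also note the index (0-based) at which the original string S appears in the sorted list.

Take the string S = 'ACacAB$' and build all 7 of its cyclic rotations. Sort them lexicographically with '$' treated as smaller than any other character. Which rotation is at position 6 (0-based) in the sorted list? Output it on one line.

Answer: cAB$ACa

Derivation:
All 7 rotations (rotation i = S[i:]+S[:i]):
  rot[0] = ACacAB$
  rot[1] = CacAB$A
  rot[2] = acAB$AC
  rot[3] = cAB$ACa
  rot[4] = AB$ACac
  rot[5] = B$ACacA
  rot[6] = $ACacAB
Sorted (with $ < everything):
  sorted[0] = $ACacAB
  sorted[1] = AB$ACac
  sorted[2] = ACacAB$
  sorted[3] = B$ACacA
  sorted[4] = CacAB$A
  sorted[5] = acAB$AC
  sorted[6] = cAB$ACa
sorted[6] = cAB$ACa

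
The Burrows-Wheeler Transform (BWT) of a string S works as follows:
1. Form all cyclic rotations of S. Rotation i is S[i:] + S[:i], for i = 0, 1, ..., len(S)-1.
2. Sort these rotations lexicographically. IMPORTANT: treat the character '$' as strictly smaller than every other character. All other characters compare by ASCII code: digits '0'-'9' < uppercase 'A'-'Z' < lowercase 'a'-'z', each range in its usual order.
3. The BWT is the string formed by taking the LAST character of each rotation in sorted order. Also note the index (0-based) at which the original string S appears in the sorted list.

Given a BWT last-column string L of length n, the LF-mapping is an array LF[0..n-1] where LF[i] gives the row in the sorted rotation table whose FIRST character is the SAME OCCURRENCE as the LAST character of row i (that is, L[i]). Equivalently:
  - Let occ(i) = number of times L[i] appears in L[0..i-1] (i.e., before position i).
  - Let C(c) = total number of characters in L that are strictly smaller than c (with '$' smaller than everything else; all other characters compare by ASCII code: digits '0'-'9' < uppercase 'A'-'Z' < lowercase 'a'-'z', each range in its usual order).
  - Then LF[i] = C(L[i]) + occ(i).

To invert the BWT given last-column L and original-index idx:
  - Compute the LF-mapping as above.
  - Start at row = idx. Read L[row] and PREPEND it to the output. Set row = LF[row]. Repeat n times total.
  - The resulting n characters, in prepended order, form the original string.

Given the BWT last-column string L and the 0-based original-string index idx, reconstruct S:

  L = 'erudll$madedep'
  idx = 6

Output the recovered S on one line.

Answer: emeraldpuddle$

Derivation:
LF mapping: 5 12 13 2 8 9 0 10 1 3 6 4 7 11
Walk LF starting at row 6, prepending L[row]:
  step 1: row=6, L[6]='$', prepend. Next row=LF[6]=0
  step 2: row=0, L[0]='e', prepend. Next row=LF[0]=5
  step 3: row=5, L[5]='l', prepend. Next row=LF[5]=9
  step 4: row=9, L[9]='d', prepend. Next row=LF[9]=3
  step 5: row=3, L[3]='d', prepend. Next row=LF[3]=2
  step 6: row=2, L[2]='u', prepend. Next row=LF[2]=13
  step 7: row=13, L[13]='p', prepend. Next row=LF[13]=11
  step 8: row=11, L[11]='d', prepend. Next row=LF[11]=4
  step 9: row=4, L[4]='l', prepend. Next row=LF[4]=8
  step 10: row=8, L[8]='a', prepend. Next row=LF[8]=1
  step 11: row=1, L[1]='r', prepend. Next row=LF[1]=12
  step 12: row=12, L[12]='e', prepend. Next row=LF[12]=7
  step 13: row=7, L[7]='m', prepend. Next row=LF[7]=10
  step 14: row=10, L[10]='e', prepend. Next row=LF[10]=6
Reversed output: emeraldpuddle$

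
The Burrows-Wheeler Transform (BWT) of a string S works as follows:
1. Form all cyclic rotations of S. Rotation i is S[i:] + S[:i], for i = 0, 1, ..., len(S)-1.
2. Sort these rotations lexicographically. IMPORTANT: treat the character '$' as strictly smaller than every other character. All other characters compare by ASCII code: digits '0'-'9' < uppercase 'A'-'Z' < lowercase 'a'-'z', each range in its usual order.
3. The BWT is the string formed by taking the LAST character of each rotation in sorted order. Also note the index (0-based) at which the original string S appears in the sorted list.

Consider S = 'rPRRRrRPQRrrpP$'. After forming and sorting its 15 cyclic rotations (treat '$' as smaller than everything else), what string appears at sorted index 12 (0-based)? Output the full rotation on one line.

Answer: rRPQRrrpP$rPRRR

Derivation:
All 15 rotations (rotation i = S[i:]+S[:i]):
  rot[0] = rPRRRrRPQRrrpP$
  rot[1] = PRRRrRPQRrrpP$r
  rot[2] = RRRrRPQRrrpP$rP
  rot[3] = RRrRPQRrrpP$rPR
  rot[4] = RrRPQRrrpP$rPRR
  rot[5] = rRPQRrrpP$rPRRR
  rot[6] = RPQRrrpP$rPRRRr
  rot[7] = PQRrrpP$rPRRRrR
  rot[8] = QRrrpP$rPRRRrRP
  rot[9] = RrrpP$rPRRRrRPQ
  rot[10] = rrpP$rPRRRrRPQR
  rot[11] = rpP$rPRRRrRPQRr
  rot[12] = pP$rPRRRrRPQRrr
  rot[13] = P$rPRRRrRPQRrrp
  rot[14] = $rPRRRrRPQRrrpP
Sorted (with $ < everything):
  sorted[0] = $rPRRRrRPQRrrpP
  sorted[1] = P$rPRRRrRPQRrrp
  sorted[2] = PQRrrpP$rPRRRrR
  sorted[3] = PRRRrRPQRrrpP$r
  sorted[4] = QRrrpP$rPRRRrRP
  sorted[5] = RPQRrrpP$rPRRRr
  sorted[6] = RRRrRPQRrrpP$rP
  sorted[7] = RRrRPQRrrpP$rPR
  sorted[8] = RrRPQRrrpP$rPRR
  sorted[9] = RrrpP$rPRRRrRPQ
  sorted[10] = pP$rPRRRrRPQRrr
  sorted[11] = rPRRRrRPQRrrpP$
  sorted[12] = rRPQRrrpP$rPRRR
  sorted[13] = rpP$rPRRRrRPQRr
  sorted[14] = rrpP$rPRRRrRPQR
sorted[12] = rRPQRrrpP$rPRRR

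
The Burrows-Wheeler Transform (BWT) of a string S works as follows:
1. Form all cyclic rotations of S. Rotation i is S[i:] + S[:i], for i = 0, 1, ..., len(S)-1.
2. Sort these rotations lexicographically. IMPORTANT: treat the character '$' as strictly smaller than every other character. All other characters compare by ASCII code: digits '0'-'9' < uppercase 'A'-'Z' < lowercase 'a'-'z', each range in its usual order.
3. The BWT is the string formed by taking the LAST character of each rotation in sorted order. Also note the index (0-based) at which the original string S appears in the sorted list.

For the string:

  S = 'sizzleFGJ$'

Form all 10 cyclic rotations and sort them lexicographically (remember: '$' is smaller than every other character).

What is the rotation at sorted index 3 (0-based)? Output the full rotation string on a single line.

Answer: J$sizzleFG

Derivation:
All 10 rotations (rotation i = S[i:]+S[:i]):
  rot[0] = sizzleFGJ$
  rot[1] = izzleFGJ$s
  rot[2] = zzleFGJ$si
  rot[3] = zleFGJ$siz
  rot[4] = leFGJ$sizz
  rot[5] = eFGJ$sizzl
  rot[6] = FGJ$sizzle
  rot[7] = GJ$sizzleF
  rot[8] = J$sizzleFG
  rot[9] = $sizzleFGJ
Sorted (with $ < everything):
  sorted[0] = $sizzleFGJ
  sorted[1] = FGJ$sizzle
  sorted[2] = GJ$sizzleF
  sorted[3] = J$sizzleFG
  sorted[4] = eFGJ$sizzl
  sorted[5] = izzleFGJ$s
  sorted[6] = leFGJ$sizz
  sorted[7] = sizzleFGJ$
  sorted[8] = zleFGJ$siz
  sorted[9] = zzleFGJ$si
sorted[3] = J$sizzleFG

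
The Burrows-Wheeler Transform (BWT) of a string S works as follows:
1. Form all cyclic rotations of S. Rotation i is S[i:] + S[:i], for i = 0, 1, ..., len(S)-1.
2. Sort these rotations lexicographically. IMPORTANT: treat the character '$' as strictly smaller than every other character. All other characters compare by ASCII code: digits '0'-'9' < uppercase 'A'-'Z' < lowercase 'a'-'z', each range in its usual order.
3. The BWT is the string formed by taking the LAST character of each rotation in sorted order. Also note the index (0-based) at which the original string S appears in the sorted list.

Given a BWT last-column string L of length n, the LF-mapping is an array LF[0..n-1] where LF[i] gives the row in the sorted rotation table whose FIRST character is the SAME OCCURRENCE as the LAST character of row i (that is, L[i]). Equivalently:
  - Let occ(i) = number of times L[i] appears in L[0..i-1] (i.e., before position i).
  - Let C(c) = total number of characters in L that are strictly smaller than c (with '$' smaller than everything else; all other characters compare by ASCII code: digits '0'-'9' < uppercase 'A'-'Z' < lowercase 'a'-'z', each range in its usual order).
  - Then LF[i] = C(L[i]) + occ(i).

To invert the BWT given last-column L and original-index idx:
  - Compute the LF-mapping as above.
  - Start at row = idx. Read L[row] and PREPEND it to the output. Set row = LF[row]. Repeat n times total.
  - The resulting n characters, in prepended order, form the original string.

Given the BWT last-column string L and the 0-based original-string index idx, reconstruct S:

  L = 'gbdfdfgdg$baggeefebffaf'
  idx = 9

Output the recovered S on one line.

Answer: effgddbefgdagfbaefgfbg$

Derivation:
LF mapping: 18 3 6 12 7 13 19 8 20 0 4 1 21 22 9 10 14 11 5 15 16 2 17
Walk LF starting at row 9, prepending L[row]:
  step 1: row=9, L[9]='$', prepend. Next row=LF[9]=0
  step 2: row=0, L[0]='g', prepend. Next row=LF[0]=18
  step 3: row=18, L[18]='b', prepend. Next row=LF[18]=5
  step 4: row=5, L[5]='f', prepend. Next row=LF[5]=13
  step 5: row=13, L[13]='g', prepend. Next row=LF[13]=22
  step 6: row=22, L[22]='f', prepend. Next row=LF[22]=17
  step 7: row=17, L[17]='e', prepend. Next row=LF[17]=11
  step 8: row=11, L[11]='a', prepend. Next row=LF[11]=1
  step 9: row=1, L[1]='b', prepend. Next row=LF[1]=3
  step 10: row=3, L[3]='f', prepend. Next row=LF[3]=12
  step 11: row=12, L[12]='g', prepend. Next row=LF[12]=21
  step 12: row=21, L[21]='a', prepend. Next row=LF[21]=2
  step 13: row=2, L[2]='d', prepend. Next row=LF[2]=6
  step 14: row=6, L[6]='g', prepend. Next row=LF[6]=19
  step 15: row=19, L[19]='f', prepend. Next row=LF[19]=15
  step 16: row=15, L[15]='e', prepend. Next row=LF[15]=10
  step 17: row=10, L[10]='b', prepend. Next row=LF[10]=4
  step 18: row=4, L[4]='d', prepend. Next row=LF[4]=7
  step 19: row=7, L[7]='d', prepend. Next row=LF[7]=8
  step 20: row=8, L[8]='g', prepend. Next row=LF[8]=20
  step 21: row=20, L[20]='f', prepend. Next row=LF[20]=16
  step 22: row=16, L[16]='f', prepend. Next row=LF[16]=14
  step 23: row=14, L[14]='e', prepend. Next row=LF[14]=9
Reversed output: effgddbefgdagfbaefgfbg$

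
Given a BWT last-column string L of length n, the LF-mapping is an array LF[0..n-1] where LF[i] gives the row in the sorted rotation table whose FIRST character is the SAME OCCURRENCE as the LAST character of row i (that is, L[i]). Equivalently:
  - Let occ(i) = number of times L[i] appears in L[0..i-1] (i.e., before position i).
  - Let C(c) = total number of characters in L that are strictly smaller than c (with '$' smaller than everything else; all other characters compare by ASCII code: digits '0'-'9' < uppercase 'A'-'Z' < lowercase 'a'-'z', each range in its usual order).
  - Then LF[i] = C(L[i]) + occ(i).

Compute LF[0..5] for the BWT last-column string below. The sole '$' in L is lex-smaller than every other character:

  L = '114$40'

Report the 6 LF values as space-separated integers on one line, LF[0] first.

Char counts: '$':1, '0':1, '1':2, '4':2
C (first-col start): C('$')=0, C('0')=1, C('1')=2, C('4')=4
L[0]='1': occ=0, LF[0]=C('1')+0=2+0=2
L[1]='1': occ=1, LF[1]=C('1')+1=2+1=3
L[2]='4': occ=0, LF[2]=C('4')+0=4+0=4
L[3]='$': occ=0, LF[3]=C('$')+0=0+0=0
L[4]='4': occ=1, LF[4]=C('4')+1=4+1=5
L[5]='0': occ=0, LF[5]=C('0')+0=1+0=1

Answer: 2 3 4 0 5 1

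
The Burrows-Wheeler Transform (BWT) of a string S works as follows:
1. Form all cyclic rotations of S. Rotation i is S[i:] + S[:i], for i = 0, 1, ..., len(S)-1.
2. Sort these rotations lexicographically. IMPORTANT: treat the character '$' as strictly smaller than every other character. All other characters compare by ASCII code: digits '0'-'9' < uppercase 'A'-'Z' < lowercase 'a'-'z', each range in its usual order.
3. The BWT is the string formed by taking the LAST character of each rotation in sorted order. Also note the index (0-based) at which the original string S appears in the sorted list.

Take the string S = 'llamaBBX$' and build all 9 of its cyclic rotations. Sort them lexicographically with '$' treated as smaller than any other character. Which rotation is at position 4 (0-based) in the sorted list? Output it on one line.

All 9 rotations (rotation i = S[i:]+S[:i]):
  rot[0] = llamaBBX$
  rot[1] = lamaBBX$l
  rot[2] = amaBBX$ll
  rot[3] = maBBX$lla
  rot[4] = aBBX$llam
  rot[5] = BBX$llama
  rot[6] = BX$llamaB
  rot[7] = X$llamaBB
  rot[8] = $llamaBBX
Sorted (with $ < everything):
  sorted[0] = $llamaBBX
  sorted[1] = BBX$llama
  sorted[2] = BX$llamaB
  sorted[3] = X$llamaBB
  sorted[4] = aBBX$llam
  sorted[5] = amaBBX$ll
  sorted[6] = lamaBBX$l
  sorted[7] = llamaBBX$
  sorted[8] = maBBX$lla
sorted[4] = aBBX$llam

Answer: aBBX$llam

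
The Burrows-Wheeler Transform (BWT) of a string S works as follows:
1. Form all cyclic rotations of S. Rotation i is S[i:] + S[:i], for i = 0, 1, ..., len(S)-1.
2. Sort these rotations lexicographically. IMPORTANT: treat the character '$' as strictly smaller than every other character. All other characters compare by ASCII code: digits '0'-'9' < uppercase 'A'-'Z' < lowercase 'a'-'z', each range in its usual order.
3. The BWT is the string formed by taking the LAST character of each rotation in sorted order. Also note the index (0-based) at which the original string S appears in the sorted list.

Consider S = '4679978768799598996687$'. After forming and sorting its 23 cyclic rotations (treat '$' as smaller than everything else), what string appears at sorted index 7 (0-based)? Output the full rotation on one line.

All 23 rotations (rotation i = S[i:]+S[:i]):
  rot[0] = 4679978768799598996687$
  rot[1] = 679978768799598996687$4
  rot[2] = 79978768799598996687$46
  rot[3] = 9978768799598996687$467
  rot[4] = 978768799598996687$4679
  rot[5] = 78768799598996687$46799
  rot[6] = 8768799598996687$467997
  rot[7] = 768799598996687$4679978
  rot[8] = 68799598996687$46799787
  rot[9] = 8799598996687$467997876
  rot[10] = 799598996687$4679978768
  rot[11] = 99598996687$46799787687
  rot[12] = 9598996687$467997876879
  rot[13] = 598996687$4679978768799
  rot[14] = 98996687$46799787687995
  rot[15] = 8996687$467997876879959
  rot[16] = 996687$4679978768799598
  rot[17] = 96687$46799787687995989
  rot[18] = 6687$467997876879959899
  rot[19] = 687$4679978768799598996
  rot[20] = 87$46799787687995989966
  rot[21] = 7$467997876879959899668
  rot[22] = $4679978768799598996687
Sorted (with $ < everything):
  sorted[0] = $4679978768799598996687
  sorted[1] = 4679978768799598996687$
  sorted[2] = 598996687$4679978768799
  sorted[3] = 6687$467997876879959899
  sorted[4] = 679978768799598996687$4
  sorted[5] = 687$4679978768799598996
  sorted[6] = 68799598996687$46799787
  sorted[7] = 7$467997876879959899668
  sorted[8] = 768799598996687$4679978
  sorted[9] = 78768799598996687$46799
  sorted[10] = 799598996687$4679978768
  sorted[11] = 79978768799598996687$46
  sorted[12] = 87$46799787687995989966
  sorted[13] = 8768799598996687$467997
  sorted[14] = 8799598996687$467997876
  sorted[15] = 8996687$467997876879959
  sorted[16] = 9598996687$467997876879
  sorted[17] = 96687$46799787687995989
  sorted[18] = 978768799598996687$4679
  sorted[19] = 98996687$46799787687995
  sorted[20] = 99598996687$46799787687
  sorted[21] = 996687$4679978768799598
  sorted[22] = 9978768799598996687$467
sorted[7] = 7$467997876879959899668

Answer: 7$467997876879959899668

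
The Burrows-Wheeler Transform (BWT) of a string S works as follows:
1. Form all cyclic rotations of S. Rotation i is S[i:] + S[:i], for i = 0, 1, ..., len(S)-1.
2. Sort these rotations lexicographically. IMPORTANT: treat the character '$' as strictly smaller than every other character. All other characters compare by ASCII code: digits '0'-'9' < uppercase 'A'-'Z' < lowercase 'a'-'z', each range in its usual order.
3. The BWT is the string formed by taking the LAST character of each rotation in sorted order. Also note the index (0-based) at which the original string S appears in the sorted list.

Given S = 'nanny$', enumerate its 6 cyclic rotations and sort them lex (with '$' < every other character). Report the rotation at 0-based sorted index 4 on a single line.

Answer: ny$nan

Derivation:
All 6 rotations (rotation i = S[i:]+S[:i]):
  rot[0] = nanny$
  rot[1] = anny$n
  rot[2] = nny$na
  rot[3] = ny$nan
  rot[4] = y$nann
  rot[5] = $nanny
Sorted (with $ < everything):
  sorted[0] = $nanny
  sorted[1] = anny$n
  sorted[2] = nanny$
  sorted[3] = nny$na
  sorted[4] = ny$nan
  sorted[5] = y$nann
sorted[4] = ny$nan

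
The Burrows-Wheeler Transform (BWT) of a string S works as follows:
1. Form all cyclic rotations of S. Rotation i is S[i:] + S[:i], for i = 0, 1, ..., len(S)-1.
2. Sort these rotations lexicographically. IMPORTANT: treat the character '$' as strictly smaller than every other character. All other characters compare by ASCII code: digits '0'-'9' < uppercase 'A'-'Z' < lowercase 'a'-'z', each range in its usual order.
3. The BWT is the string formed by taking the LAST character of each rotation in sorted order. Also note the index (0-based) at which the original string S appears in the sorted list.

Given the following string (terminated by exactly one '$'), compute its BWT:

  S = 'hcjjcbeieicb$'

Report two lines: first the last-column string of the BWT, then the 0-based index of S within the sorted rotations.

Answer: bccijhib$eejc
8

Derivation:
All 13 rotations (rotation i = S[i:]+S[:i]):
  rot[0] = hcjjcbeieicb$
  rot[1] = cjjcbeieicb$h
  rot[2] = jjcbeieicb$hc
  rot[3] = jcbeieicb$hcj
  rot[4] = cbeieicb$hcjj
  rot[5] = beieicb$hcjjc
  rot[6] = eieicb$hcjjcb
  rot[7] = ieicb$hcjjcbe
  rot[8] = eicb$hcjjcbei
  rot[9] = icb$hcjjcbeie
  rot[10] = cb$hcjjcbeiei
  rot[11] = b$hcjjcbeieic
  rot[12] = $hcjjcbeieicb
Sorted (with $ < everything):
  sorted[0] = $hcjjcbeieicb  (last char: 'b')
  sorted[1] = b$hcjjcbeieic  (last char: 'c')
  sorted[2] = beieicb$hcjjc  (last char: 'c')
  sorted[3] = cb$hcjjcbeiei  (last char: 'i')
  sorted[4] = cbeieicb$hcjj  (last char: 'j')
  sorted[5] = cjjcbeieicb$h  (last char: 'h')
  sorted[6] = eicb$hcjjcbei  (last char: 'i')
  sorted[7] = eieicb$hcjjcb  (last char: 'b')
  sorted[8] = hcjjcbeieicb$  (last char: '$')
  sorted[9] = icb$hcjjcbeie  (last char: 'e')
  sorted[10] = ieicb$hcjjcbe  (last char: 'e')
  sorted[11] = jcbeieicb$hcj  (last char: 'j')
  sorted[12] = jjcbeieicb$hc  (last char: 'c')
Last column: bccijhib$eejc
Original string S is at sorted index 8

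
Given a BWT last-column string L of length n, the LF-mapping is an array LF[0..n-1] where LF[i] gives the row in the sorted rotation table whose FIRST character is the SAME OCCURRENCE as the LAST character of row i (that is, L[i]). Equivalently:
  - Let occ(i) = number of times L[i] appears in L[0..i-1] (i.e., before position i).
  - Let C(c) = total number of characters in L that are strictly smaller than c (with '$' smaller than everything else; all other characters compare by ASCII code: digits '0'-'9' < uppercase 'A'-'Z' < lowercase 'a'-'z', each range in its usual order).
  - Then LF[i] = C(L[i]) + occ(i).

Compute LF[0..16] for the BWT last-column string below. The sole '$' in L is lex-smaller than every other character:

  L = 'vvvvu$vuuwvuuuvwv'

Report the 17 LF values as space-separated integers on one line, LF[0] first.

Char counts: '$':1, 'u':6, 'v':8, 'w':2
C (first-col start): C('$')=0, C('u')=1, C('v')=7, C('w')=15
L[0]='v': occ=0, LF[0]=C('v')+0=7+0=7
L[1]='v': occ=1, LF[1]=C('v')+1=7+1=8
L[2]='v': occ=2, LF[2]=C('v')+2=7+2=9
L[3]='v': occ=3, LF[3]=C('v')+3=7+3=10
L[4]='u': occ=0, LF[4]=C('u')+0=1+0=1
L[5]='$': occ=0, LF[5]=C('$')+0=0+0=0
L[6]='v': occ=4, LF[6]=C('v')+4=7+4=11
L[7]='u': occ=1, LF[7]=C('u')+1=1+1=2
L[8]='u': occ=2, LF[8]=C('u')+2=1+2=3
L[9]='w': occ=0, LF[9]=C('w')+0=15+0=15
L[10]='v': occ=5, LF[10]=C('v')+5=7+5=12
L[11]='u': occ=3, LF[11]=C('u')+3=1+3=4
L[12]='u': occ=4, LF[12]=C('u')+4=1+4=5
L[13]='u': occ=5, LF[13]=C('u')+5=1+5=6
L[14]='v': occ=6, LF[14]=C('v')+6=7+6=13
L[15]='w': occ=1, LF[15]=C('w')+1=15+1=16
L[16]='v': occ=7, LF[16]=C('v')+7=7+7=14

Answer: 7 8 9 10 1 0 11 2 3 15 12 4 5 6 13 16 14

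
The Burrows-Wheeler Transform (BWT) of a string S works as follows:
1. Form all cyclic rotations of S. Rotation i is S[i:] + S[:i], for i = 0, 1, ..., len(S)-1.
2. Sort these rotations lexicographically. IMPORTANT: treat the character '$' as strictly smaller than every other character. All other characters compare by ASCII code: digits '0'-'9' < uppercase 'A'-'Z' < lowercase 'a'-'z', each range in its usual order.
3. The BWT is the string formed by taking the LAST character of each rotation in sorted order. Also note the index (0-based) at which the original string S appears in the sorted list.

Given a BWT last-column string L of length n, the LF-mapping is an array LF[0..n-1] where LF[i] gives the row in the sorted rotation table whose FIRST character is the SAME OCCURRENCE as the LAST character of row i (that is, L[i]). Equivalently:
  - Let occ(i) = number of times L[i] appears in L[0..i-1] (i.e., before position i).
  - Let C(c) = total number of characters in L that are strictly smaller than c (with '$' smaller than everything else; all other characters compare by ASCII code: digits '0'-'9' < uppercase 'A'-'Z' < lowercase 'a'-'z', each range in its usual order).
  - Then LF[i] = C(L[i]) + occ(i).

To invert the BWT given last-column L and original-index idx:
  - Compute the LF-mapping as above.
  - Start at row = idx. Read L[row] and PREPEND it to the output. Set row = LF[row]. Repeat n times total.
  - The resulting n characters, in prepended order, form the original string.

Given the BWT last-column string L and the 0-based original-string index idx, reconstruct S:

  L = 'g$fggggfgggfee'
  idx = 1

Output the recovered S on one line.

LF mapping: 6 0 3 7 8 9 10 4 11 12 13 5 1 2
Walk LF starting at row 1, prepending L[row]:
  step 1: row=1, L[1]='$', prepend. Next row=LF[1]=0
  step 2: row=0, L[0]='g', prepend. Next row=LF[0]=6
  step 3: row=6, L[6]='g', prepend. Next row=LF[6]=10
  step 4: row=10, L[10]='g', prepend. Next row=LF[10]=13
  step 5: row=13, L[13]='e', prepend. Next row=LF[13]=2
  step 6: row=2, L[2]='f', prepend. Next row=LF[2]=3
  step 7: row=3, L[3]='g', prepend. Next row=LF[3]=7
  step 8: row=7, L[7]='f', prepend. Next row=LF[7]=4
  step 9: row=4, L[4]='g', prepend. Next row=LF[4]=8
  step 10: row=8, L[8]='g', prepend. Next row=LF[8]=11
  step 11: row=11, L[11]='f', prepend. Next row=LF[11]=5
  step 12: row=5, L[5]='g', prepend. Next row=LF[5]=9
  step 13: row=9, L[9]='g', prepend. Next row=LF[9]=12
  step 14: row=12, L[12]='e', prepend. Next row=LF[12]=1
Reversed output: eggfggfgfeggg$

Answer: eggfggfgfeggg$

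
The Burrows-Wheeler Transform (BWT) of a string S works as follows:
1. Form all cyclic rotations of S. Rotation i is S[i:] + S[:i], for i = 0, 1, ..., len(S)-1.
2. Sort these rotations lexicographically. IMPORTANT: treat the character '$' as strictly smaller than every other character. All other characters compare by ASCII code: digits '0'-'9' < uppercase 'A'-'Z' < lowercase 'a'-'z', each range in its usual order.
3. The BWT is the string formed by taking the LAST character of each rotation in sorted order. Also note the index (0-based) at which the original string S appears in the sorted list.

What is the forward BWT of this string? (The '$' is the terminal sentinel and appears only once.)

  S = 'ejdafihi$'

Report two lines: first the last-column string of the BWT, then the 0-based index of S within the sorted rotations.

Answer: idj$aihfe
3

Derivation:
All 9 rotations (rotation i = S[i:]+S[:i]):
  rot[0] = ejdafihi$
  rot[1] = jdafihi$e
  rot[2] = dafihi$ej
  rot[3] = afihi$ejd
  rot[4] = fihi$ejda
  rot[5] = ihi$ejdaf
  rot[6] = hi$ejdafi
  rot[7] = i$ejdafih
  rot[8] = $ejdafihi
Sorted (with $ < everything):
  sorted[0] = $ejdafihi  (last char: 'i')
  sorted[1] = afihi$ejd  (last char: 'd')
  sorted[2] = dafihi$ej  (last char: 'j')
  sorted[3] = ejdafihi$  (last char: '$')
  sorted[4] = fihi$ejda  (last char: 'a')
  sorted[5] = hi$ejdafi  (last char: 'i')
  sorted[6] = i$ejdafih  (last char: 'h')
  sorted[7] = ihi$ejdaf  (last char: 'f')
  sorted[8] = jdafihi$e  (last char: 'e')
Last column: idj$aihfe
Original string S is at sorted index 3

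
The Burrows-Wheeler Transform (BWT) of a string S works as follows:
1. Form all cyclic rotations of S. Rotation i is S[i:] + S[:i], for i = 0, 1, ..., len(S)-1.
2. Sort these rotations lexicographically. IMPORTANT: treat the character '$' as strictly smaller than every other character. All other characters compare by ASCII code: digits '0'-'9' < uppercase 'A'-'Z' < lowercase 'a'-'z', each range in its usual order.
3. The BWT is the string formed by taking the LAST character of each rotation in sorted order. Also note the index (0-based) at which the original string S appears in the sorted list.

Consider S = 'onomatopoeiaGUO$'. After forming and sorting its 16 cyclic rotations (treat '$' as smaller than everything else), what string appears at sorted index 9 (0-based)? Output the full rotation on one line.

All 16 rotations (rotation i = S[i:]+S[:i]):
  rot[0] = onomatopoeiaGUO$
  rot[1] = nomatopoeiaGUO$o
  rot[2] = omatopoeiaGUO$on
  rot[3] = matopoeiaGUO$ono
  rot[4] = atopoeiaGUO$onom
  rot[5] = topoeiaGUO$onoma
  rot[6] = opoeiaGUO$onomat
  rot[7] = poeiaGUO$onomato
  rot[8] = oeiaGUO$onomatop
  rot[9] = eiaGUO$onomatopo
  rot[10] = iaGUO$onomatopoe
  rot[11] = aGUO$onomatopoei
  rot[12] = GUO$onomatopoeia
  rot[13] = UO$onomatopoeiaG
  rot[14] = O$onomatopoeiaGU
  rot[15] = $onomatopoeiaGUO
Sorted (with $ < everything):
  sorted[0] = $onomatopoeiaGUO
  sorted[1] = GUO$onomatopoeia
  sorted[2] = O$onomatopoeiaGU
  sorted[3] = UO$onomatopoeiaG
  sorted[4] = aGUO$onomatopoei
  sorted[5] = atopoeiaGUO$onom
  sorted[6] = eiaGUO$onomatopo
  sorted[7] = iaGUO$onomatopoe
  sorted[8] = matopoeiaGUO$ono
  sorted[9] = nomatopoeiaGUO$o
  sorted[10] = oeiaGUO$onomatop
  sorted[11] = omatopoeiaGUO$on
  sorted[12] = onomatopoeiaGUO$
  sorted[13] = opoeiaGUO$onomat
  sorted[14] = poeiaGUO$onomato
  sorted[15] = topoeiaGUO$onoma
sorted[9] = nomatopoeiaGUO$o

Answer: nomatopoeiaGUO$o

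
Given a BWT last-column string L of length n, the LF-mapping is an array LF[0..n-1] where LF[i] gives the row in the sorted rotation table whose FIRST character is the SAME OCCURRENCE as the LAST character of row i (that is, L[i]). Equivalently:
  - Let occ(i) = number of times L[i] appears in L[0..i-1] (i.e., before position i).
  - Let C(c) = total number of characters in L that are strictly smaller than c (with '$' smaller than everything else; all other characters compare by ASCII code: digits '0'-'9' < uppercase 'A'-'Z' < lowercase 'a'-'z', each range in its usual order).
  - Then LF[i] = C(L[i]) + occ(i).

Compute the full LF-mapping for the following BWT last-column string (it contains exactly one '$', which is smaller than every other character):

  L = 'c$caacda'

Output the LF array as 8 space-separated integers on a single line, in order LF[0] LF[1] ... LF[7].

Char counts: '$':1, 'a':3, 'c':3, 'd':1
C (first-col start): C('$')=0, C('a')=1, C('c')=4, C('d')=7
L[0]='c': occ=0, LF[0]=C('c')+0=4+0=4
L[1]='$': occ=0, LF[1]=C('$')+0=0+0=0
L[2]='c': occ=1, LF[2]=C('c')+1=4+1=5
L[3]='a': occ=0, LF[3]=C('a')+0=1+0=1
L[4]='a': occ=1, LF[4]=C('a')+1=1+1=2
L[5]='c': occ=2, LF[5]=C('c')+2=4+2=6
L[6]='d': occ=0, LF[6]=C('d')+0=7+0=7
L[7]='a': occ=2, LF[7]=C('a')+2=1+2=3

Answer: 4 0 5 1 2 6 7 3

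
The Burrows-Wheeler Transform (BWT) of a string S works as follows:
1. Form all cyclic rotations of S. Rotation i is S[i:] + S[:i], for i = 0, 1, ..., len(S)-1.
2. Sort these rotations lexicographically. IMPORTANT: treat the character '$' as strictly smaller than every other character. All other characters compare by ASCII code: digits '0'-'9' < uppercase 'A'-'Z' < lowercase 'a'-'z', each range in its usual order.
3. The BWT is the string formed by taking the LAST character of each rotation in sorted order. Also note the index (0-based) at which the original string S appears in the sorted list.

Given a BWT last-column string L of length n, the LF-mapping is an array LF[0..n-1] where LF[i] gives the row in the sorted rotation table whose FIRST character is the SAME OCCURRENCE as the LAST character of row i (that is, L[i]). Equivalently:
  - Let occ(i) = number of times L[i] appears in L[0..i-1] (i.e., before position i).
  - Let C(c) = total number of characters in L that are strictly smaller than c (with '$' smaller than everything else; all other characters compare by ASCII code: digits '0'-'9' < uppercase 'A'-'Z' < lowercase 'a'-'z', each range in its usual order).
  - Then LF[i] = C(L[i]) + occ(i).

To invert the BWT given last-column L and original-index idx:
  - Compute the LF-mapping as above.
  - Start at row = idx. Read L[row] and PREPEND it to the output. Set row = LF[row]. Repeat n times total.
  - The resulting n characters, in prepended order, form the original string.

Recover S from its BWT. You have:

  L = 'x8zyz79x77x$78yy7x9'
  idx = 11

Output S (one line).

LF mapping: 10 6 17 14 18 1 8 11 2 3 12 0 4 7 15 16 5 13 9
Walk LF starting at row 11, prepending L[row]:
  step 1: row=11, L[11]='$', prepend. Next row=LF[11]=0
  step 2: row=0, L[0]='x', prepend. Next row=LF[0]=10
  step 3: row=10, L[10]='x', prepend. Next row=LF[10]=12
  step 4: row=12, L[12]='7', prepend. Next row=LF[12]=4
  step 5: row=4, L[4]='z', prepend. Next row=LF[4]=18
  step 6: row=18, L[18]='9', prepend. Next row=LF[18]=9
  step 7: row=9, L[9]='7', prepend. Next row=LF[9]=3
  step 8: row=3, L[3]='y', prepend. Next row=LF[3]=14
  step 9: row=14, L[14]='y', prepend. Next row=LF[14]=15
  step 10: row=15, L[15]='y', prepend. Next row=LF[15]=16
  step 11: row=16, L[16]='7', prepend. Next row=LF[16]=5
  step 12: row=5, L[5]='7', prepend. Next row=LF[5]=1
  step 13: row=1, L[1]='8', prepend. Next row=LF[1]=6
  step 14: row=6, L[6]='9', prepend. Next row=LF[6]=8
  step 15: row=8, L[8]='7', prepend. Next row=LF[8]=2
  step 16: row=2, L[2]='z', prepend. Next row=LF[2]=17
  step 17: row=17, L[17]='x', prepend. Next row=LF[17]=13
  step 18: row=13, L[13]='8', prepend. Next row=LF[13]=7
  step 19: row=7, L[7]='x', prepend. Next row=LF[7]=11
Reversed output: x8xz79877yyy79z7xx$

Answer: x8xz79877yyy79z7xx$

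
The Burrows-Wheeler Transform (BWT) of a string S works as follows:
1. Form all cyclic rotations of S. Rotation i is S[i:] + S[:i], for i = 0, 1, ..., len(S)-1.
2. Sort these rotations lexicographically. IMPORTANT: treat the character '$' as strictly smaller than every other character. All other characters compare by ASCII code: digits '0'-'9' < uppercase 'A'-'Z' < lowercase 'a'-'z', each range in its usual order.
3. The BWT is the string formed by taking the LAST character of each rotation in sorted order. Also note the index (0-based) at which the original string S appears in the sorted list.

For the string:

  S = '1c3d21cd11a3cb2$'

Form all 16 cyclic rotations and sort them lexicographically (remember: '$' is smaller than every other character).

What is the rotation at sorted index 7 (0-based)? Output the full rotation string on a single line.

Answer: 3cb2$1c3d21cd11a

Derivation:
All 16 rotations (rotation i = S[i:]+S[:i]):
  rot[0] = 1c3d21cd11a3cb2$
  rot[1] = c3d21cd11a3cb2$1
  rot[2] = 3d21cd11a3cb2$1c
  rot[3] = d21cd11a3cb2$1c3
  rot[4] = 21cd11a3cb2$1c3d
  rot[5] = 1cd11a3cb2$1c3d2
  rot[6] = cd11a3cb2$1c3d21
  rot[7] = d11a3cb2$1c3d21c
  rot[8] = 11a3cb2$1c3d21cd
  rot[9] = 1a3cb2$1c3d21cd1
  rot[10] = a3cb2$1c3d21cd11
  rot[11] = 3cb2$1c3d21cd11a
  rot[12] = cb2$1c3d21cd11a3
  rot[13] = b2$1c3d21cd11a3c
  rot[14] = 2$1c3d21cd11a3cb
  rot[15] = $1c3d21cd11a3cb2
Sorted (with $ < everything):
  sorted[0] = $1c3d21cd11a3cb2
  sorted[1] = 11a3cb2$1c3d21cd
  sorted[2] = 1a3cb2$1c3d21cd1
  sorted[3] = 1c3d21cd11a3cb2$
  sorted[4] = 1cd11a3cb2$1c3d2
  sorted[5] = 2$1c3d21cd11a3cb
  sorted[6] = 21cd11a3cb2$1c3d
  sorted[7] = 3cb2$1c3d21cd11a
  sorted[8] = 3d21cd11a3cb2$1c
  sorted[9] = a3cb2$1c3d21cd11
  sorted[10] = b2$1c3d21cd11a3c
  sorted[11] = c3d21cd11a3cb2$1
  sorted[12] = cb2$1c3d21cd11a3
  sorted[13] = cd11a3cb2$1c3d21
  sorted[14] = d11a3cb2$1c3d21c
  sorted[15] = d21cd11a3cb2$1c3
sorted[7] = 3cb2$1c3d21cd11a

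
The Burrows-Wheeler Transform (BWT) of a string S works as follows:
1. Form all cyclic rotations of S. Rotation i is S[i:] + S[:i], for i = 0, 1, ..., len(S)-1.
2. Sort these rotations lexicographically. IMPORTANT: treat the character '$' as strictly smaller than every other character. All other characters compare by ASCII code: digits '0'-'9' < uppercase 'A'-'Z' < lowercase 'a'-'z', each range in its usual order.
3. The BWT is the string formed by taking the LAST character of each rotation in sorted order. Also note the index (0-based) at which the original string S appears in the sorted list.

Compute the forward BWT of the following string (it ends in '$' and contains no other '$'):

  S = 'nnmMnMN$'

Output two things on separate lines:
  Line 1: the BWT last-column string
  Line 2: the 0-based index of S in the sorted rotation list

All 8 rotations (rotation i = S[i:]+S[:i]):
  rot[0] = nnmMnMN$
  rot[1] = nmMnMN$n
  rot[2] = mMnMN$nn
  rot[3] = MnMN$nnm
  rot[4] = nMN$nnmM
  rot[5] = MN$nnmMn
  rot[6] = N$nnmMnM
  rot[7] = $nnmMnMN
Sorted (with $ < everything):
  sorted[0] = $nnmMnMN  (last char: 'N')
  sorted[1] = MN$nnmMn  (last char: 'n')
  sorted[2] = MnMN$nnm  (last char: 'm')
  sorted[3] = N$nnmMnM  (last char: 'M')
  sorted[4] = mMnMN$nn  (last char: 'n')
  sorted[5] = nMN$nnmM  (last char: 'M')
  sorted[6] = nmMnMN$n  (last char: 'n')
  sorted[7] = nnmMnMN$  (last char: '$')
Last column: NnmMnMn$
Original string S is at sorted index 7

Answer: NnmMnMn$
7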